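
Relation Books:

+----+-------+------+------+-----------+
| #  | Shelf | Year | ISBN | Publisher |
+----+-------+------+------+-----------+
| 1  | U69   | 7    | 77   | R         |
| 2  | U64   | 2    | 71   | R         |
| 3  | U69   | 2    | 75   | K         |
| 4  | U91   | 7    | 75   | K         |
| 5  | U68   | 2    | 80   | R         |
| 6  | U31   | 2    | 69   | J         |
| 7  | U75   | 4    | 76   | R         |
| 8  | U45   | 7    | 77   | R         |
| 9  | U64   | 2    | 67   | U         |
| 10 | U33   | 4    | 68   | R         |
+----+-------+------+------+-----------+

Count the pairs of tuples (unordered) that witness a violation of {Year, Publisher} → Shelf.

(Year=7, Publisher=R): violating pairs (1,8) — 1 pair.
(Year=2, Publisher=R): violating pairs (2,5) — 1 pair.
(Year=4, Publisher=R): violating pairs (7,10) — 1 pair.

3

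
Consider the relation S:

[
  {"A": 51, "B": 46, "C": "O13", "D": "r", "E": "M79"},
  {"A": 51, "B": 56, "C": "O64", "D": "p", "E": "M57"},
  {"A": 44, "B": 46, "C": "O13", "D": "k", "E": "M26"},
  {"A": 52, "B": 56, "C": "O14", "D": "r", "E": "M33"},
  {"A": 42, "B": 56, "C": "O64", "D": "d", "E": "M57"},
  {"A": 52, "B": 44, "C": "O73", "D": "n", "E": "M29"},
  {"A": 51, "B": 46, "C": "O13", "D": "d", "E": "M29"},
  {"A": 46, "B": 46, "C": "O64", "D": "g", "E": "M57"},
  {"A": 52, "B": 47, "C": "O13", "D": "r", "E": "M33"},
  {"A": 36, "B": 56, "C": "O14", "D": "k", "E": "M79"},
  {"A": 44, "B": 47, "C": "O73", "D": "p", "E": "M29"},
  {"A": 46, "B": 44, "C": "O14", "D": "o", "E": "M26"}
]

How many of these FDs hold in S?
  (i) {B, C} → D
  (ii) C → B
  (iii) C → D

0

(i) {B, C} → D: (B=46, C=O13): 3 rows → D takes values {r, k, d} — violation; (B=56, C=O64): 2 rows → D takes values {p, d} — violation; (B=56, C=O14): 2 rows → D takes values {r, k} — violation — fails.
(ii) C → B: C=O13: 4 rows → B takes values {46, 47} — violation; C=O64: 3 rows → B takes values {56, 46} — violation; C=O14: 3 rows → B takes values {56, 44} — violation; C=O73: 2 rows → B takes values {44, 47} — violation — fails.
(iii) C → D: C=O13: 4 rows → D takes values {r, k, d} — violation; C=O64: 3 rows → D takes values {p, d, g} — violation; C=O14: 3 rows → D takes values {r, k, o} — violation; C=O73: 2 rows → D takes values {n, p} — violation — fails.
None of the 3 dependencies hold.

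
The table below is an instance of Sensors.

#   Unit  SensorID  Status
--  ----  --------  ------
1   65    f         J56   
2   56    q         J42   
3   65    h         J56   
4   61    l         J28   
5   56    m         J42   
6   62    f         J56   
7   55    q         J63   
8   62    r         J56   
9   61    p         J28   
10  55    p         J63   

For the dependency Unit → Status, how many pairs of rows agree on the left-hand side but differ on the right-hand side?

Unit=65: all 2 rows agree on Status — 0 pairs.
Unit=56: all 2 rows agree on Status — 0 pairs.
Unit=61: all 2 rows agree on Status — 0 pairs.
Unit=62: all 2 rows agree on Status — 0 pairs.
Unit=55: all 2 rows agree on Status — 0 pairs.

0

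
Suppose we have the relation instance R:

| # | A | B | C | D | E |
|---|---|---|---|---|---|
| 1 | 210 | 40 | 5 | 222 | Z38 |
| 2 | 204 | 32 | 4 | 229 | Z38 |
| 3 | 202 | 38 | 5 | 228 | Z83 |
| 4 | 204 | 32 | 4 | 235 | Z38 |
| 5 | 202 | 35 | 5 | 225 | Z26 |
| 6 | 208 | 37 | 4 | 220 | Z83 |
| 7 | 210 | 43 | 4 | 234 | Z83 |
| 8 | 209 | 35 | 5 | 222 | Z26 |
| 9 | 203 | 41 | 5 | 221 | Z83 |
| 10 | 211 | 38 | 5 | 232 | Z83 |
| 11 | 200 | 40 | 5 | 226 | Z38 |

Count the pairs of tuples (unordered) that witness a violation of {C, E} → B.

3

(C=5, E=Z38): all 2 rows agree on B — 0 pairs.
(C=4, E=Z38): all 2 rows agree on B — 0 pairs.
(C=5, E=Z83): violating pairs (3,9), (9,10) — 2 pairs.
(C=5, E=Z26): all 2 rows agree on B — 0 pairs.
(C=4, E=Z83): violating pairs (6,7) — 1 pair.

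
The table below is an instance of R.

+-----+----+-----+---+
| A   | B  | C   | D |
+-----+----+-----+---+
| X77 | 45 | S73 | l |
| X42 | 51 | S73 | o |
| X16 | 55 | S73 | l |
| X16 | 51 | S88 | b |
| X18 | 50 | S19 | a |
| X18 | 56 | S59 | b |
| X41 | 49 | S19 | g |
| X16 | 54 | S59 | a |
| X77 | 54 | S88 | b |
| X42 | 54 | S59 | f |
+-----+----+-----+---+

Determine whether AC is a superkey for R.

Yes

All 10 rows have distinct AC values, so AC → (all attributes) holds and AC is a superkey.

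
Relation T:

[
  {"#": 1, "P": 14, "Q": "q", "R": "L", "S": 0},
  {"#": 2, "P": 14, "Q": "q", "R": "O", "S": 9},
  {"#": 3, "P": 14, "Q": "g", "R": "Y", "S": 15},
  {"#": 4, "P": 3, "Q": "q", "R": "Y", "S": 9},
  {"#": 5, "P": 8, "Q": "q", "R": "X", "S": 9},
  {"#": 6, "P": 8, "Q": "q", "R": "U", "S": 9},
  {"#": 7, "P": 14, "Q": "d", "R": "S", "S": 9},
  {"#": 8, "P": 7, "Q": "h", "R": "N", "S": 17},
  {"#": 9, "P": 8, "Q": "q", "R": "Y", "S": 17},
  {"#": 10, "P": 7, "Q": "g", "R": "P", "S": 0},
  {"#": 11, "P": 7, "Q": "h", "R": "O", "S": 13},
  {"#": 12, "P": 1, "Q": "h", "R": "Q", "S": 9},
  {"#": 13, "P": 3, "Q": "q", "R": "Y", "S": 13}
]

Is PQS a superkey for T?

No

Rows 5 and 6 have the same PQS value (P=8, Q=q, S=9) but are distinct tuples, so PQS does not determine every attribute — not a superkey.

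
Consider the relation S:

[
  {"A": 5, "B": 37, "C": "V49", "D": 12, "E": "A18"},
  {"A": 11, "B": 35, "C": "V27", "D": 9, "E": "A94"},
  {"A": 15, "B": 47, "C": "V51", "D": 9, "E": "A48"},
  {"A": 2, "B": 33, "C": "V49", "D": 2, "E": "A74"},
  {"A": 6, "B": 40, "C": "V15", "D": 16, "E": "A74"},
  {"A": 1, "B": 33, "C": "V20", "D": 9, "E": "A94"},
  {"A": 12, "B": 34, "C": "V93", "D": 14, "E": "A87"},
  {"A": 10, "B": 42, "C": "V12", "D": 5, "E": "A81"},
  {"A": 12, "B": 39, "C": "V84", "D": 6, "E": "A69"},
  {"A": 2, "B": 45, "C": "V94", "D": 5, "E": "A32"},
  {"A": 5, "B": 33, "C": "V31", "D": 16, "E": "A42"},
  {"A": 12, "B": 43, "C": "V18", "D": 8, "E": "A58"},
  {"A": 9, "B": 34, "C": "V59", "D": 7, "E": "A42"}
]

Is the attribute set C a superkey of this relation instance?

Two distinct rows share C=V49, so C does not determine every attribute — not a superkey.

No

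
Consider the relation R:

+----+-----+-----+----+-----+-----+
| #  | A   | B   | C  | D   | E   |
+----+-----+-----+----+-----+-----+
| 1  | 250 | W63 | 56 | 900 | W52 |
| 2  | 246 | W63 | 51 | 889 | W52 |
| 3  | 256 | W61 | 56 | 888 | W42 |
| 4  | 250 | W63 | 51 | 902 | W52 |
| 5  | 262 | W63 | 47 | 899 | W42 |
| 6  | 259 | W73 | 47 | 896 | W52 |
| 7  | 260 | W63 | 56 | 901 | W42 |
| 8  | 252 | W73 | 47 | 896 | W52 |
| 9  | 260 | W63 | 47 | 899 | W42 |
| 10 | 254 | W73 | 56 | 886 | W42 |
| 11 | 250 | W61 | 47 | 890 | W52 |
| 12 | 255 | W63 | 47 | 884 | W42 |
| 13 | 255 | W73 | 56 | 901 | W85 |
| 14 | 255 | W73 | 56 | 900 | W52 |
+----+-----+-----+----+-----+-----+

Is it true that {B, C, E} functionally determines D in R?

No

(B=W63, C=56, E=W52): row 1 → D = 900 ✓
(B=W63, C=51, E=W52): rows 2, 4 → D takes values {889, 902} — violation
(B=W61, C=56, E=W42): row 3 → D = 888 ✓
(B=W63, C=47, E=W42): rows 5, 9, 12 → D takes values {899, 884} — violation
(B=W73, C=47, E=W52): rows 6, 8 → D = 896, 896 ✓
(B=W63, C=56, E=W42): row 7 → D = 901 ✓
(B=W73, C=56, E=W42): row 10 → D = 886 ✓
(B=W61, C=47, E=W52): row 11 → D = 890 ✓
(B=W73, C=56, E=W85): row 13 → D = 901 ✓
(B=W73, C=56, E=W52): row 14 → D = 900 ✓
Two rows agree on {B, C, E} but differ on D, so {B, C, E} → D does not hold.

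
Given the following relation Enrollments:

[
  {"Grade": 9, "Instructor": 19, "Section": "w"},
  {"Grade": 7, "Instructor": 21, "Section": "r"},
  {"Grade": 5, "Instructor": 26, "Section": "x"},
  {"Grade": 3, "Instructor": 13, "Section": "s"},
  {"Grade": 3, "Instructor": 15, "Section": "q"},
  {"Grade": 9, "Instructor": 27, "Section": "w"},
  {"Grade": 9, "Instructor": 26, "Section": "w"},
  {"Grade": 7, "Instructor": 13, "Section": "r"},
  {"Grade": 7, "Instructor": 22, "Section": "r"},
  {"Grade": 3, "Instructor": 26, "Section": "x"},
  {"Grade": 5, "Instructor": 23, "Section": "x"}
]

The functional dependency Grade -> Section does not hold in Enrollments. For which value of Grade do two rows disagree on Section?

3

Grade=9: 3 rows → Section = w, w, w ✓
Grade=7: 3 rows → Section = r, r, r ✓
Grade=5: 2 rows → Section = x, x ✓
Grade=3: 3 rows → Section takes values {s, q, x} — violation
The only Grade value with inconsistent Section is Grade=3.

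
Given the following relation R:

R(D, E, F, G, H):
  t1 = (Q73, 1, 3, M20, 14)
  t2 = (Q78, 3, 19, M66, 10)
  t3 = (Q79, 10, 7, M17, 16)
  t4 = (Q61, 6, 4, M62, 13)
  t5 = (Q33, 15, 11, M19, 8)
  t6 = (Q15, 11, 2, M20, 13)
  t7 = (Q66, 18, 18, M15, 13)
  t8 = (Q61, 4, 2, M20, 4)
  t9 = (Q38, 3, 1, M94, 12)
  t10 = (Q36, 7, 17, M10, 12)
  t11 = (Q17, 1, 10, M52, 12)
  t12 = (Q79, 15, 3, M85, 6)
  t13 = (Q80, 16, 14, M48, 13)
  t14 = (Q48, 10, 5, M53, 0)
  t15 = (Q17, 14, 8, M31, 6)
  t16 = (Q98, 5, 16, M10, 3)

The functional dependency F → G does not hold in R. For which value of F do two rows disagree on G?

F=3: rows 1, 12 → G takes values {M20, M85} — violation
F=19: row 2 → G = M66 ✓
F=7: row 3 → G = M17 ✓
F=4: row 4 → G = M62 ✓
F=11: row 5 → G = M19 ✓
F=2: rows 6, 8 → G = M20, M20 ✓
F=18: row 7 → G = M15 ✓
F=1: row 9 → G = M94 ✓
F=17: row 10 → G = M10 ✓
F=10: row 11 → G = M52 ✓
F=14: row 13 → G = M48 ✓
F=5: row 14 → G = M53 ✓
F=8: row 15 → G = M31 ✓
F=16: row 16 → G = M10 ✓
The only F value with inconsistent G is F=3.

3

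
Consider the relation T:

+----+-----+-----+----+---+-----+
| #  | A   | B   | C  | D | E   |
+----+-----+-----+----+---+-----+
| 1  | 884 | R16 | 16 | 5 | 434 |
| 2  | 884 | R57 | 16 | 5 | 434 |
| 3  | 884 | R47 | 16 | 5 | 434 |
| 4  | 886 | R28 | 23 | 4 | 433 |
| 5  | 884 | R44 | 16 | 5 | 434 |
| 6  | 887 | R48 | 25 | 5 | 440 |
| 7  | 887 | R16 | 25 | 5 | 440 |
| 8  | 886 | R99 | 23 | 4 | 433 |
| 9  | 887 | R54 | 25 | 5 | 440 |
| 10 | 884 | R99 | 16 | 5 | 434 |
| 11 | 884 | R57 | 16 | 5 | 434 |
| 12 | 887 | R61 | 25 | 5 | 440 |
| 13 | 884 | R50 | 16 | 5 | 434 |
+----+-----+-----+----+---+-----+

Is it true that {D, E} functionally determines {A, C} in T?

Yes

(D=5, E=434): rows 1, 2, 3, 5, 10, 11, 13 → {A,C} = (884, 16), (884, 16), (884, 16), (884, 16), (884, 16), (884, 16), (884, 16) ✓
(D=4, E=433): rows 4, 8 → {A,C} = (886, 23), (886, 23) ✓
(D=5, E=440): rows 6, 7, 9, 12 → {A,C} = (887, 25), (887, 25), (887, 25), (887, 25) ✓
Every {D, E} value is associated with a single {A, C} value, so {D, E} -> {A, C} holds.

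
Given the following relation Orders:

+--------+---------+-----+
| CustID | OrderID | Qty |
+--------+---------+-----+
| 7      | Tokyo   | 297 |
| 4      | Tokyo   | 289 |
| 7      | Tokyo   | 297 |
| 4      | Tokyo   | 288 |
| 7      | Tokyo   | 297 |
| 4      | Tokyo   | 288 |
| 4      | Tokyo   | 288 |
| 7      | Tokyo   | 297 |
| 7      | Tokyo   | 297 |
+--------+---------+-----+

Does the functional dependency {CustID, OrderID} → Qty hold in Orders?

(CustID=7, OrderID=Tokyo): 5 rows → Qty = 297, 297, 297, 297, 297 ✓
(CustID=4, OrderID=Tokyo): 4 rows → Qty takes values {289, 288} — violation
Two rows agree on {CustID, OrderID} but differ on Qty, so {CustID, OrderID} → Qty does not hold.

No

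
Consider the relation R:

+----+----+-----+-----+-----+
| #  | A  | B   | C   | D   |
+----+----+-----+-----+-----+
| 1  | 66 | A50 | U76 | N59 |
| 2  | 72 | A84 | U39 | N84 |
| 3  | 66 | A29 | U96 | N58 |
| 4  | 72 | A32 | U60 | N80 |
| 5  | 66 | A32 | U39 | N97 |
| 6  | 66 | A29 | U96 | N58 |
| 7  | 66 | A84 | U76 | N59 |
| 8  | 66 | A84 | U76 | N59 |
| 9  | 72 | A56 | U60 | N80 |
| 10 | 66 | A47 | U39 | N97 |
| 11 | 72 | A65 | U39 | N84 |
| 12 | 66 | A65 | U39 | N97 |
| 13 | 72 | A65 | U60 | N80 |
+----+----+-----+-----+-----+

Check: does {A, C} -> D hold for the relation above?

(A=66, C=U76): rows 1, 7, 8 → D = N59, N59, N59 ✓
(A=72, C=U39): rows 2, 11 → D = N84, N84 ✓
(A=66, C=U96): rows 3, 6 → D = N58, N58 ✓
(A=72, C=U60): rows 4, 9, 13 → D = N80, N80, N80 ✓
(A=66, C=U39): rows 5, 10, 12 → D = N97, N97, N97 ✓
Every {A, C} value is associated with a single D value, so {A, C} -> D holds.

Yes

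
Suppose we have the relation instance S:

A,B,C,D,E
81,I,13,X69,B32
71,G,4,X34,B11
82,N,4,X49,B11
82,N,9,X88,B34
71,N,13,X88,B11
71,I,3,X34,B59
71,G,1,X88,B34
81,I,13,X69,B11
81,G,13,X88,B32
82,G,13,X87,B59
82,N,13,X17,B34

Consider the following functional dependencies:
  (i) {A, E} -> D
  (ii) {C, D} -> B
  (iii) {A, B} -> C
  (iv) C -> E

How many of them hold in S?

(i) {A, E} -> D: (A=81, E=B32): 2 rows → D takes values {X69, X88} — violation; (A=71, E=B11): 2 rows → D takes values {X34, X88} — violation; (A=82, E=B34): 2 rows → D takes values {X88, X17} — violation — fails.
(ii) {C, D} -> B: (C=13, D=X88): 2 rows → B takes values {N, G} — violation — fails.
(iii) {A, B} -> C: (A=71, B=G): 2 rows → C takes values {4, 1} — violation; (A=82, B=N): 3 rows → C takes values {4, 9, 13} — violation — fails.
(iv) C -> E: C=13: 6 rows → E takes values {B32, B11, B59, B34} — violation — fails.
None of the 4 dependencies hold.

0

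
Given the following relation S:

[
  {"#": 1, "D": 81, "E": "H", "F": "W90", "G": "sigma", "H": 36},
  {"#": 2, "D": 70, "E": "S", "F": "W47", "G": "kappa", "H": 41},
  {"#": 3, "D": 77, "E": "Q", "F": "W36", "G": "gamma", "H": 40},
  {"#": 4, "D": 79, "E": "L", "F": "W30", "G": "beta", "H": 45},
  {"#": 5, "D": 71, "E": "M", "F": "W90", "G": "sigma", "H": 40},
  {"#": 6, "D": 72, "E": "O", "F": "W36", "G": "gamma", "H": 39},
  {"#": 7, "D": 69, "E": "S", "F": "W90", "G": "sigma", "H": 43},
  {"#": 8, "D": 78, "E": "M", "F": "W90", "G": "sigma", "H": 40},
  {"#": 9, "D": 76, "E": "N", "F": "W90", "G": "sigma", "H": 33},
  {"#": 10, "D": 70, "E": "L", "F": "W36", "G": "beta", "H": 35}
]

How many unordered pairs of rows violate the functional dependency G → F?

G=sigma: all 5 rows agree on F — 0 pairs.
G=gamma: all 2 rows agree on F — 0 pairs.
G=beta: violating pairs (4,10) — 1 pair.

1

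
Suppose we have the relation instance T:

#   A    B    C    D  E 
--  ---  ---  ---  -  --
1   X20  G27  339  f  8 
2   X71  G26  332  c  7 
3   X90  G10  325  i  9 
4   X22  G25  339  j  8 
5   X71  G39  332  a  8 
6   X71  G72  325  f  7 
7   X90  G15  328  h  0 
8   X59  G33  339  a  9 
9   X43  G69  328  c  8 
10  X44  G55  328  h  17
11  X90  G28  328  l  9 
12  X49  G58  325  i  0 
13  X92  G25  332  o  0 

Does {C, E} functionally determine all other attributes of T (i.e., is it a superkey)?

Rows 1 and 4 have the same {C, E} value (C=339, E=8) but are distinct tuples, so {C, E} does not determine every attribute — not a superkey.

No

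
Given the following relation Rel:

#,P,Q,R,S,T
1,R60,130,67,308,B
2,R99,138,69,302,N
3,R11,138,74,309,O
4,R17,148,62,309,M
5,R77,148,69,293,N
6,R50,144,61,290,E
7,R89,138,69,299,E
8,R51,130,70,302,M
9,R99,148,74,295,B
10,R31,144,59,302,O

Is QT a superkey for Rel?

All 10 rows have distinct QT values, so QT → (all attributes) holds and QT is a superkey.

Yes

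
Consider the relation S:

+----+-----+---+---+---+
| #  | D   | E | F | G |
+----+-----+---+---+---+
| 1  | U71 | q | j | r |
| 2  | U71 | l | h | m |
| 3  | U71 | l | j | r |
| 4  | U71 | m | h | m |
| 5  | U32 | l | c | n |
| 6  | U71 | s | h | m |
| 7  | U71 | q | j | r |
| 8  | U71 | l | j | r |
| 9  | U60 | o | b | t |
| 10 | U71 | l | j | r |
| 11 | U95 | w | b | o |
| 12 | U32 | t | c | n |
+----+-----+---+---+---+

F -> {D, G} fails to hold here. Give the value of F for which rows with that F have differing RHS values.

b

F=j: rows 1, 3, 7, 8, 10 → {D,G} = (U71, r), (U71, r), (U71, r), (U71, r), (U71, r) ✓
F=h: rows 2, 4, 6 → {D,G} = (U71, m), (U71, m), (U71, m) ✓
F=c: rows 5, 12 → {D,G} = (U32, n), (U32, n) ✓
F=b: rows 9, 11 → {D,G} takes values {(U60, t), (U95, o)} — violation
The only F value with inconsistent RHS is F=b.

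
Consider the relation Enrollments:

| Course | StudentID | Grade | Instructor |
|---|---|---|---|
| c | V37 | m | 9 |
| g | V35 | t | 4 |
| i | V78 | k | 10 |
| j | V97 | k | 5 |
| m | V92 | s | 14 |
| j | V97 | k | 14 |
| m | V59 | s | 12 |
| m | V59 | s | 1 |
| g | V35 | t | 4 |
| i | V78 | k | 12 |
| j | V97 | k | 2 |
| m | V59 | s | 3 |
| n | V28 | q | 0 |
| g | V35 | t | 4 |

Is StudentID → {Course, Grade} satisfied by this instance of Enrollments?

Yes

StudentID=V37: 1 row → {Course,Grade} = (c, m) ✓
StudentID=V35: 3 rows → {Course,Grade} = (g, t), (g, t), (g, t) ✓
StudentID=V78: 2 rows → {Course,Grade} = (i, k), (i, k) ✓
StudentID=V97: 3 rows → {Course,Grade} = (j, k), (j, k), (j, k) ✓
StudentID=V92: 1 row → {Course,Grade} = (m, s) ✓
StudentID=V59: 3 rows → {Course,Grade} = (m, s), (m, s), (m, s) ✓
StudentID=V28: 1 row → {Course,Grade} = (n, q) ✓
Every StudentID value is associated with a single {Course, Grade} value, so StudentID → {Course, Grade} holds.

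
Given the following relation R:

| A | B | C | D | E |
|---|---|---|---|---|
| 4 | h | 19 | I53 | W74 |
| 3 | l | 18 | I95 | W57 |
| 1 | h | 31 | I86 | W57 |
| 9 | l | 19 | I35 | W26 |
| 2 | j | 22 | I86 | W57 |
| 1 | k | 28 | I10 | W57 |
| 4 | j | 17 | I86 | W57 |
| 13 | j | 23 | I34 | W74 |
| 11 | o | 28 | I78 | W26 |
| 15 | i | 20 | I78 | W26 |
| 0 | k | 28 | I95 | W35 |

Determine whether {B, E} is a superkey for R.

Two distinct rows share (B=j, E=W57), so {B, E} does not determine every attribute — not a superkey.

No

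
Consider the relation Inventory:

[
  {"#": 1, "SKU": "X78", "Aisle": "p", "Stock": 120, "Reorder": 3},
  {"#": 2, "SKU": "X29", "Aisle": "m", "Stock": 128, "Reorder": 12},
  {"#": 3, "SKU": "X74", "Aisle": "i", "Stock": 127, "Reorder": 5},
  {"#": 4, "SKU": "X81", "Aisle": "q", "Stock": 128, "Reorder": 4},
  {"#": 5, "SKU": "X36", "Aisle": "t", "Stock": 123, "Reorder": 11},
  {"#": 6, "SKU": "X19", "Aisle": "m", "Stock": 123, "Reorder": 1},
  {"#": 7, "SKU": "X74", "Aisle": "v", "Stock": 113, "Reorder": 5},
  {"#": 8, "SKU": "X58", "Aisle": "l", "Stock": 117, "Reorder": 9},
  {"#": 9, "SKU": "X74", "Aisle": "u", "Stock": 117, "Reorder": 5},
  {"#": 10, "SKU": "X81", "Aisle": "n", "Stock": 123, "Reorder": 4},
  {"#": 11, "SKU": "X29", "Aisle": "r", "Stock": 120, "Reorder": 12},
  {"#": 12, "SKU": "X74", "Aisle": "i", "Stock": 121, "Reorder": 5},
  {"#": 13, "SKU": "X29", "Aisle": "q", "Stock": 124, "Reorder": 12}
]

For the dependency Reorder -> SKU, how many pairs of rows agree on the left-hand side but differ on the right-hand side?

0

Reorder=12: all 3 rows agree on SKU — 0 pairs.
Reorder=5: all 4 rows agree on SKU — 0 pairs.
Reorder=4: all 2 rows agree on SKU — 0 pairs.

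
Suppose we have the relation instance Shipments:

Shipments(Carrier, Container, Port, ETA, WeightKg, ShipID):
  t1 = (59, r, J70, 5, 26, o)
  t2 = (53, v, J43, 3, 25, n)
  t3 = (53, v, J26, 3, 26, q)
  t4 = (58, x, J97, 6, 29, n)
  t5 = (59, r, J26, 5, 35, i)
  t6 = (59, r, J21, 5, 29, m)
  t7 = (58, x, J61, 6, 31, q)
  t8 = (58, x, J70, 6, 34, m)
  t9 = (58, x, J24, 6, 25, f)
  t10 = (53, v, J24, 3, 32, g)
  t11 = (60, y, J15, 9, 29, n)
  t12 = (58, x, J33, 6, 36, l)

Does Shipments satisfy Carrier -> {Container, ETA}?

Yes

Carrier=59: rows 1, 5, 6 → {Container,ETA} = (r, 5), (r, 5), (r, 5) ✓
Carrier=53: rows 2, 3, 10 → {Container,ETA} = (v, 3), (v, 3), (v, 3) ✓
Carrier=58: rows 4, 7, 8, 9, 12 → {Container,ETA} = (x, 6), (x, 6), (x, 6), (x, 6), (x, 6) ✓
Carrier=60: row 11 → {Container,ETA} = (y, 9) ✓
Every Carrier value is associated with a single {Container, ETA} value, so Carrier -> {Container, ETA} holds.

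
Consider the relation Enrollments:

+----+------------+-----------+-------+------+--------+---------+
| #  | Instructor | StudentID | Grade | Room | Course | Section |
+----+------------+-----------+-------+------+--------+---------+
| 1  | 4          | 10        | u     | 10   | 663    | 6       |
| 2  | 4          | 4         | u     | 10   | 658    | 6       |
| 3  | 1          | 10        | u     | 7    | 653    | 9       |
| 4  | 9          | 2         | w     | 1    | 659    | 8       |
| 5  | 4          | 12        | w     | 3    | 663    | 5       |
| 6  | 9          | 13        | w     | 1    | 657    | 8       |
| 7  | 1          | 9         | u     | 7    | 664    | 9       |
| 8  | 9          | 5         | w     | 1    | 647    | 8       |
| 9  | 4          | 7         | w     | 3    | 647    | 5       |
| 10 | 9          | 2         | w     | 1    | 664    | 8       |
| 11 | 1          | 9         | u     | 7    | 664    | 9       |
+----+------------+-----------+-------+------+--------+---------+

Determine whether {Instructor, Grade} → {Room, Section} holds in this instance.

(Instructor=4, Grade=u): rows 1, 2 → {Room,Section} = (10, 6), (10, 6) ✓
(Instructor=1, Grade=u): rows 3, 7, 11 → {Room,Section} = (7, 9), (7, 9), (7, 9) ✓
(Instructor=9, Grade=w): rows 4, 6, 8, 10 → {Room,Section} = (1, 8), (1, 8), (1, 8), (1, 8) ✓
(Instructor=4, Grade=w): rows 5, 9 → {Room,Section} = (3, 5), (3, 5) ✓
Every {Instructor, Grade} value is associated with a single {Room, Section} value, so {Instructor, Grade} → {Room, Section} holds.

Yes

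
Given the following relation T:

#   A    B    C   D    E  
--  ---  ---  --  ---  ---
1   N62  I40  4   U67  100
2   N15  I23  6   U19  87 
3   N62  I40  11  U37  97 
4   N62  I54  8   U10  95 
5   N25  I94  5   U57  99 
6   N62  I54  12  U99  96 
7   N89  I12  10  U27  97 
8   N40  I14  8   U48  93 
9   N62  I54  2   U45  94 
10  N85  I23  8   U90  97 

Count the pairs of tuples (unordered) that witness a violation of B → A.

B=I40: all 2 rows agree on A — 0 pairs.
B=I23: violating pairs (2,10) — 1 pair.
B=I54: all 3 rows agree on A — 0 pairs.

1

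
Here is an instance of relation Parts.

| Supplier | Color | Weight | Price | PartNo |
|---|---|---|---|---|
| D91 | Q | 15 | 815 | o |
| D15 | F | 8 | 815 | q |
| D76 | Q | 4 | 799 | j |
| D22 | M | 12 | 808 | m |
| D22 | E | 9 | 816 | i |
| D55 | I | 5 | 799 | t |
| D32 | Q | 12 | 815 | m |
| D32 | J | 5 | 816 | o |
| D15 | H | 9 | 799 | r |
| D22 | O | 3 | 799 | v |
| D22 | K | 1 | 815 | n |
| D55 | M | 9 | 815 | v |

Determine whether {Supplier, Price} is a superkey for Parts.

Yes

All 12 rows have distinct {Supplier, Price} values, so {Supplier, Price} → (all attributes) holds and {Supplier, Price} is a superkey.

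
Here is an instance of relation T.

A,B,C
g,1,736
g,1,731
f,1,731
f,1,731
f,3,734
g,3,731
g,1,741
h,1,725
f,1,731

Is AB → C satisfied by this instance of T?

(A=g, B=1): 3 rows → C takes values {736, 731, 741} — violation
(A=f, B=1): 3 rows → C = 731, 731, 731 ✓
(A=f, B=3): 1 row → C = 734 ✓
(A=g, B=3): 1 row → C = 731 ✓
(A=h, B=1): 1 row → C = 725 ✓
Two rows agree on AB but differ on C, so AB → C does not hold.

No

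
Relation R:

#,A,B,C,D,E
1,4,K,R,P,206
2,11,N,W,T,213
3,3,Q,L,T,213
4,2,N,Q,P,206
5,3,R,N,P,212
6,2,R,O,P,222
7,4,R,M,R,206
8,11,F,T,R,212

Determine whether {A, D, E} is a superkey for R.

All 8 rows have distinct {A, D, E} values, so {A, D, E} → (all attributes) holds and {A, D, E} is a superkey.

Yes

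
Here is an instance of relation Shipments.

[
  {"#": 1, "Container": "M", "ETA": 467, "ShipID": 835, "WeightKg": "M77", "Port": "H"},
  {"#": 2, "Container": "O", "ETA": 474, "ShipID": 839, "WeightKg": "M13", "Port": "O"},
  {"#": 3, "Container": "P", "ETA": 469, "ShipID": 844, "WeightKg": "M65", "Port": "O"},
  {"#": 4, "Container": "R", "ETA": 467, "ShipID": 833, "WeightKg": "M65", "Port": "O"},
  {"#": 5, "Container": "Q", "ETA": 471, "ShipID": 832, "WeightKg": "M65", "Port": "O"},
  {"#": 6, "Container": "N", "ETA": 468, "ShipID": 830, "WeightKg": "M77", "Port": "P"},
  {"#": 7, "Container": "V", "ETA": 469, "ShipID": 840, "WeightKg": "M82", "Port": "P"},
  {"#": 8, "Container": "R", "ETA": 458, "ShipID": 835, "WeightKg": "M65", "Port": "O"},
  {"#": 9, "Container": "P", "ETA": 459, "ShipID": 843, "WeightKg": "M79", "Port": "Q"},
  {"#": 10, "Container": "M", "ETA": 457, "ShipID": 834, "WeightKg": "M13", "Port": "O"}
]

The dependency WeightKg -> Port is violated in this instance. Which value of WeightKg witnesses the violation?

WeightKg=M77: rows 1, 6 → Port takes values {H, P} — violation
WeightKg=M13: rows 2, 10 → Port = O, O ✓
WeightKg=M65: rows 3, 4, 5, 8 → Port = O, O, O, O ✓
WeightKg=M82: row 7 → Port = P ✓
WeightKg=M79: row 9 → Port = Q ✓
The only WeightKg value with inconsistent Port is WeightKg=M77.

M77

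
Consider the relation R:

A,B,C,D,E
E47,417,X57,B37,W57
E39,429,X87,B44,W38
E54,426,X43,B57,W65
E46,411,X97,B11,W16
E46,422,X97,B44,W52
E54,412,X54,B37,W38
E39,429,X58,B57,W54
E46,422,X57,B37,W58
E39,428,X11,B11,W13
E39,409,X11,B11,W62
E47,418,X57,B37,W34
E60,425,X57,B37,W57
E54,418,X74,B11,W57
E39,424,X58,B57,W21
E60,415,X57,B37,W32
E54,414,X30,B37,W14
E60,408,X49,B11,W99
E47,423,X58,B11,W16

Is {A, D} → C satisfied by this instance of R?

(A=E47, D=B37): 2 rows → C = X57, X57 ✓
(A=E39, D=B44): 1 row → C = X87 ✓
(A=E54, D=B57): 1 row → C = X43 ✓
(A=E46, D=B11): 1 row → C = X97 ✓
(A=E46, D=B44): 1 row → C = X97 ✓
(A=E54, D=B37): 2 rows → C takes values {X54, X30} — violation
(A=E39, D=B57): 2 rows → C = X58, X58 ✓
(A=E46, D=B37): 1 row → C = X57 ✓
(A=E39, D=B11): 2 rows → C = X11, X11 ✓
(A=E60, D=B37): 2 rows → C = X57, X57 ✓
(A=E54, D=B11): 1 row → C = X74 ✓
(A=E60, D=B11): 1 row → C = X49 ✓
(A=E47, D=B11): 1 row → C = X58 ✓
Two rows agree on {A, D} but differ on C, so {A, D} → C does not hold.

No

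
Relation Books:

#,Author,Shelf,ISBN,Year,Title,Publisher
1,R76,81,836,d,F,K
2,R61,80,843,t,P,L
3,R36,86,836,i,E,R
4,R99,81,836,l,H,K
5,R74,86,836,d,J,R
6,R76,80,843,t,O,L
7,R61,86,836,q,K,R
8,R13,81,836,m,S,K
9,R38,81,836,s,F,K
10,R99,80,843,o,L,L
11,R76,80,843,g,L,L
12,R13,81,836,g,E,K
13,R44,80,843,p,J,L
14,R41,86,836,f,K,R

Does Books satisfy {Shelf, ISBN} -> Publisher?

(Shelf=81, ISBN=836): rows 1, 4, 8, 9, 12 → Publisher = K, K, K, K, K ✓
(Shelf=80, ISBN=843): rows 2, 6, 10, 11, 13 → Publisher = L, L, L, L, L ✓
(Shelf=86, ISBN=836): rows 3, 5, 7, 14 → Publisher = R, R, R, R ✓
Every {Shelf, ISBN} value is associated with a single Publisher value, so {Shelf, ISBN} -> Publisher holds.

Yes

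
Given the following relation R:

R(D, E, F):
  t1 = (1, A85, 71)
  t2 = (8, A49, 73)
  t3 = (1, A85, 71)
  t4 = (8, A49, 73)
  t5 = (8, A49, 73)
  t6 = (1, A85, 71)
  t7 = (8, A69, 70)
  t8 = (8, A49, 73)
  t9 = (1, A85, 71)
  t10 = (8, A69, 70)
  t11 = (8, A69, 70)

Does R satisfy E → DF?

E=A85: rows 1, 3, 6, 9 → {D,F} = (1, 71), (1, 71), (1, 71), (1, 71) ✓
E=A49: rows 2, 4, 5, 8 → {D,F} = (8, 73), (8, 73), (8, 73), (8, 73) ✓
E=A69: rows 7, 10, 11 → {D,F} = (8, 70), (8, 70), (8, 70) ✓
Every E value is associated with a single DF value, so E → DF holds.

Yes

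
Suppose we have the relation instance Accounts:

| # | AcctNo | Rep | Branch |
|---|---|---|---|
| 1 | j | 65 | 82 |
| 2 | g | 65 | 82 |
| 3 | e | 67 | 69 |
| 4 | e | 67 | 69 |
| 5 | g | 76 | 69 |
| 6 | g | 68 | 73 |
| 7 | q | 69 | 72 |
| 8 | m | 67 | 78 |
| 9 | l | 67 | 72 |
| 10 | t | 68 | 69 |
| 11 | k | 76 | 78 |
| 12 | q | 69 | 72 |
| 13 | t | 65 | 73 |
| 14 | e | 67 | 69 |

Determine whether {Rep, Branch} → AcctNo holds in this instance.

(Rep=65, Branch=82): rows 1, 2 → AcctNo takes values {j, g} — violation
(Rep=67, Branch=69): rows 3, 4, 14 → AcctNo = e, e, e ✓
(Rep=76, Branch=69): row 5 → AcctNo = g ✓
(Rep=68, Branch=73): row 6 → AcctNo = g ✓
(Rep=69, Branch=72): rows 7, 12 → AcctNo = q, q ✓
(Rep=67, Branch=78): row 8 → AcctNo = m ✓
(Rep=67, Branch=72): row 9 → AcctNo = l ✓
(Rep=68, Branch=69): row 10 → AcctNo = t ✓
(Rep=76, Branch=78): row 11 → AcctNo = k ✓
(Rep=65, Branch=73): row 13 → AcctNo = t ✓
Two rows agree on {Rep, Branch} but differ on AcctNo, so {Rep, Branch} → AcctNo does not hold.

No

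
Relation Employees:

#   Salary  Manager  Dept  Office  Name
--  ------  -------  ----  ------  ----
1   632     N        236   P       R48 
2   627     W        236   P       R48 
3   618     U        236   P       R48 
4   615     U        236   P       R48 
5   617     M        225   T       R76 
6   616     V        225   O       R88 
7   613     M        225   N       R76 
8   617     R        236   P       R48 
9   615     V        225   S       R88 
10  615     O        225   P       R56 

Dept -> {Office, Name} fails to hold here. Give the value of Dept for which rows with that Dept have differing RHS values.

Dept=236: rows 1, 2, 3, 4, 8 → {Office,Name} = (P, R48), (P, R48), (P, R48), (P, R48), (P, R48) ✓
Dept=225: rows 5, 6, 7, 9, 10 → {Office,Name} takes values {(T, R76), (O, R88), (N, R76), (S, R88), (P, R56)} — violation
The only Dept value with inconsistent RHS is Dept=225.

225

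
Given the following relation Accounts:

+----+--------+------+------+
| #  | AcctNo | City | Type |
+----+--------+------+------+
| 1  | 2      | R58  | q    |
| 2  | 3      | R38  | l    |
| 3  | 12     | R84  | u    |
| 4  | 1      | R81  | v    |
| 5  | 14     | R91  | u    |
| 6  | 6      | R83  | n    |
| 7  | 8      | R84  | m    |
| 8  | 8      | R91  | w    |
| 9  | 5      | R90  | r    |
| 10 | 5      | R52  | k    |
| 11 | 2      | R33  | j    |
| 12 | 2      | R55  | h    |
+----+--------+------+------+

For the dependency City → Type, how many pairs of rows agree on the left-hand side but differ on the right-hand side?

2

City=R84: violating pairs (3,7) — 1 pair.
City=R91: violating pairs (5,8) — 1 pair.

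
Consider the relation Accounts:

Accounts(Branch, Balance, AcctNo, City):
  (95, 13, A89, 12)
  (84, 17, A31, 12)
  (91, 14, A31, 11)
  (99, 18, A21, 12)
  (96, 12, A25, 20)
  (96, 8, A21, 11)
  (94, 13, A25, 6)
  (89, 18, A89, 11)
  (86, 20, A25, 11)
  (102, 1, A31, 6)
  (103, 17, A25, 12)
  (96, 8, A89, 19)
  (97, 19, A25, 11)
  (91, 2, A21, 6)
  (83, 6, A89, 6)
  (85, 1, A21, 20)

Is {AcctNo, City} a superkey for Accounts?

No

Two distinct rows share (AcctNo=A25, City=11), so {AcctNo, City} does not determine every attribute — not a superkey.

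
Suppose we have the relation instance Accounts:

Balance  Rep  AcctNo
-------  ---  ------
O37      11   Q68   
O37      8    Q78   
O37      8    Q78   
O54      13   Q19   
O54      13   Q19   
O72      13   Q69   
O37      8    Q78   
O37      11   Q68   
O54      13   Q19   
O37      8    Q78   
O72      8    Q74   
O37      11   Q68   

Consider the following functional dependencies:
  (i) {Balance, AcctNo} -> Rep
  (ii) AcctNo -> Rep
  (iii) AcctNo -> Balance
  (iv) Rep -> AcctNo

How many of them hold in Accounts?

3

(i) {Balance, AcctNo} -> Rep: every LHS value maps to a single RHS value — holds.
(ii) AcctNo -> Rep: every LHS value maps to a single RHS value — holds.
(iii) AcctNo -> Balance: every LHS value maps to a single RHS value — holds.
(iv) Rep -> AcctNo: Rep=8: 5 rows → AcctNo takes values {Q78, Q74} — violation; Rep=13: 4 rows → AcctNo takes values {Q19, Q69} — violation — fails.
3 of the 4 dependencies hold.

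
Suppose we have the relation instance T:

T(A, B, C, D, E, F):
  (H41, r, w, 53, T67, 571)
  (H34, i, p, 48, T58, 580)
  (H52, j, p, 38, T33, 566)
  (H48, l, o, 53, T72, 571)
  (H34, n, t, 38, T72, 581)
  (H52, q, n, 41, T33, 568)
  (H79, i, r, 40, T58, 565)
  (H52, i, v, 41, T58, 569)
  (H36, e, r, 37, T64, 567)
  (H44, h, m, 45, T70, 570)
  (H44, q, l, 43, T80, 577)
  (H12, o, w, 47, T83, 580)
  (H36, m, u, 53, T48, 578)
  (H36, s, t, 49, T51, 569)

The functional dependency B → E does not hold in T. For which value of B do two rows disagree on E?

q

B=r: 1 row → E = T67 ✓
B=i: 3 rows → E = T58, T58, T58 ✓
B=j: 1 row → E = T33 ✓
B=l: 1 row → E = T72 ✓
B=n: 1 row → E = T72 ✓
B=q: 2 rows → E takes values {T33, T80} — violation
B=e: 1 row → E = T64 ✓
B=h: 1 row → E = T70 ✓
B=o: 1 row → E = T83 ✓
B=m: 1 row → E = T48 ✓
B=s: 1 row → E = T51 ✓
The only B value with inconsistent E is B=q.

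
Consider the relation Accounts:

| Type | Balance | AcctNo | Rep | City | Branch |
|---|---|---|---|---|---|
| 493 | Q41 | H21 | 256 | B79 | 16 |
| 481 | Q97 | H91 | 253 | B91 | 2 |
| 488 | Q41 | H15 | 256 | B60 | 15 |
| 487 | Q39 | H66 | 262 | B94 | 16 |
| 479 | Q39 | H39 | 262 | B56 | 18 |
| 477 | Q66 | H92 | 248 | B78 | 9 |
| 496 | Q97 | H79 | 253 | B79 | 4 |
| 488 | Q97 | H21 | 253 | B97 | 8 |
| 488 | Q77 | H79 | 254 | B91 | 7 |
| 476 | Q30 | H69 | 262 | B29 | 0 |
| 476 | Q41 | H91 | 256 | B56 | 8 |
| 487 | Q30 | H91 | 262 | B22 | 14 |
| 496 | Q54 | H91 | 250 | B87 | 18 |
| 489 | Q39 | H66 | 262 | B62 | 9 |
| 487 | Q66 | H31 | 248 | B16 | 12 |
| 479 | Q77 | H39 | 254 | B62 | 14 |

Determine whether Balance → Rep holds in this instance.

Yes

Balance=Q41: 3 rows → Rep = 256, 256, 256 ✓
Balance=Q97: 3 rows → Rep = 253, 253, 253 ✓
Balance=Q39: 3 rows → Rep = 262, 262, 262 ✓
Balance=Q66: 2 rows → Rep = 248, 248 ✓
Balance=Q77: 2 rows → Rep = 254, 254 ✓
Balance=Q30: 2 rows → Rep = 262, 262 ✓
Balance=Q54: 1 row → Rep = 250 ✓
Every Balance value is associated with a single Rep value, so Balance → Rep holds.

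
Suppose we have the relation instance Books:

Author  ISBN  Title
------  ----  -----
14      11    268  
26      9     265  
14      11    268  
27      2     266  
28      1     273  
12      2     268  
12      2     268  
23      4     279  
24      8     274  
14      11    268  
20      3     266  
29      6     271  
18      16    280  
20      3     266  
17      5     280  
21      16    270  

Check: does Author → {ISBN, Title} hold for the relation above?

Author=14: 3 rows → {ISBN,Title} = (11, 268), (11, 268), (11, 268) ✓
Author=26: 1 row → {ISBN,Title} = (9, 265) ✓
Author=27: 1 row → {ISBN,Title} = (2, 266) ✓
Author=28: 1 row → {ISBN,Title} = (1, 273) ✓
Author=12: 2 rows → {ISBN,Title} = (2, 268), (2, 268) ✓
Author=23: 1 row → {ISBN,Title} = (4, 279) ✓
Author=24: 1 row → {ISBN,Title} = (8, 274) ✓
Author=20: 2 rows → {ISBN,Title} = (3, 266), (3, 266) ✓
Author=29: 1 row → {ISBN,Title} = (6, 271) ✓
Author=18: 1 row → {ISBN,Title} = (16, 280) ✓
Author=17: 1 row → {ISBN,Title} = (5, 280) ✓
Author=21: 1 row → {ISBN,Title} = (16, 270) ✓
Every Author value is associated with a single {ISBN, Title} value, so Author → {ISBN, Title} holds.

Yes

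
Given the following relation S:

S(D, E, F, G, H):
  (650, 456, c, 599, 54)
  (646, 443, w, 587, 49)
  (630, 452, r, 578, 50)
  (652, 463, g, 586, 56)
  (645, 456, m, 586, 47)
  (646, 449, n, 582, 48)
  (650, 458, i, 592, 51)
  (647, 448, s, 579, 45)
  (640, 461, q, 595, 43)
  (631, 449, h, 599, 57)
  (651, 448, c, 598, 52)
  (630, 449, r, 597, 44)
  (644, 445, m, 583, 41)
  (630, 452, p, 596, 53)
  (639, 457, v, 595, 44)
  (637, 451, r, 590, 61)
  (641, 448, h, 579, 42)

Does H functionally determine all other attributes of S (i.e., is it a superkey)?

Two distinct rows share H=44, so H does not determine every attribute — not a superkey.

No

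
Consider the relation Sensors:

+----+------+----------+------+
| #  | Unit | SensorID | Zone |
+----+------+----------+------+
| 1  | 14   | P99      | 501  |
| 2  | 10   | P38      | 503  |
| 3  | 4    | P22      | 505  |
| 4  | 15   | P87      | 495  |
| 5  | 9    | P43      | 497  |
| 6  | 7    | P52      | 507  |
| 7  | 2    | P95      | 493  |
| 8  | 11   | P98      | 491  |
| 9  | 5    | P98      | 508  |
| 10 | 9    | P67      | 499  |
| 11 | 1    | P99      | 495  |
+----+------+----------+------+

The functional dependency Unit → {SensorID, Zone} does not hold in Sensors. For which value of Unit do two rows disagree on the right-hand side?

9

Unit=14: row 1 → {SensorID,Zone} = (P99, 501) ✓
Unit=10: row 2 → {SensorID,Zone} = (P38, 503) ✓
Unit=4: row 3 → {SensorID,Zone} = (P22, 505) ✓
Unit=15: row 4 → {SensorID,Zone} = (P87, 495) ✓
Unit=9: rows 5, 10 → {SensorID,Zone} takes values {(P43, 497), (P67, 499)} — violation
Unit=7: row 6 → {SensorID,Zone} = (P52, 507) ✓
Unit=2: row 7 → {SensorID,Zone} = (P95, 493) ✓
Unit=11: row 8 → {SensorID,Zone} = (P98, 491) ✓
Unit=5: row 9 → {SensorID,Zone} = (P98, 508) ✓
Unit=1: row 11 → {SensorID,Zone} = (P99, 495) ✓
The only Unit value with inconsistent RHS is Unit=9.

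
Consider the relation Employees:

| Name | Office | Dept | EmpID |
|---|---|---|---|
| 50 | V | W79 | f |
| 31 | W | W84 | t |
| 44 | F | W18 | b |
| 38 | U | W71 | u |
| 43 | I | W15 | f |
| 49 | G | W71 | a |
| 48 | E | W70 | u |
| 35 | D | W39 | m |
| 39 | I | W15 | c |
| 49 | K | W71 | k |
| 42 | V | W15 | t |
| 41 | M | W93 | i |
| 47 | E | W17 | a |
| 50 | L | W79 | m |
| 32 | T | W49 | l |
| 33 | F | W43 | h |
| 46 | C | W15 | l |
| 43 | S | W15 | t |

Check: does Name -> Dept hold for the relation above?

Yes

Name=50: 2 rows → Dept = W79, W79 ✓
Name=31: 1 row → Dept = W84 ✓
Name=44: 1 row → Dept = W18 ✓
Name=38: 1 row → Dept = W71 ✓
Name=43: 2 rows → Dept = W15, W15 ✓
Name=49: 2 rows → Dept = W71, W71 ✓
Name=48: 1 row → Dept = W70 ✓
Name=35: 1 row → Dept = W39 ✓
Name=39: 1 row → Dept = W15 ✓
Name=42: 1 row → Dept = W15 ✓
Name=41: 1 row → Dept = W93 ✓
Name=47: 1 row → Dept = W17 ✓
Name=32: 1 row → Dept = W49 ✓
Name=33: 1 row → Dept = W43 ✓
Name=46: 1 row → Dept = W15 ✓
Every Name value is associated with a single Dept value, so Name -> Dept holds.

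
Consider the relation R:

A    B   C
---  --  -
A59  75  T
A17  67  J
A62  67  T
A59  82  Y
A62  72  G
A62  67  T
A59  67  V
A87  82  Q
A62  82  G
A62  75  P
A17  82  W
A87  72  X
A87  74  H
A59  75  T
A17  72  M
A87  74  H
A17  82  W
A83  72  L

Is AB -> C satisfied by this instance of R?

(A=A59, B=75): 2 rows → C = T, T ✓
(A=A17, B=67): 1 row → C = J ✓
(A=A62, B=67): 2 rows → C = T, T ✓
(A=A59, B=82): 1 row → C = Y ✓
(A=A62, B=72): 1 row → C = G ✓
(A=A59, B=67): 1 row → C = V ✓
(A=A87, B=82): 1 row → C = Q ✓
(A=A62, B=82): 1 row → C = G ✓
(A=A62, B=75): 1 row → C = P ✓
(A=A17, B=82): 2 rows → C = W, W ✓
(A=A87, B=72): 1 row → C = X ✓
(A=A87, B=74): 2 rows → C = H, H ✓
(A=A17, B=72): 1 row → C = M ✓
(A=A83, B=72): 1 row → C = L ✓
Every AB value is associated with a single C value, so AB -> C holds.

Yes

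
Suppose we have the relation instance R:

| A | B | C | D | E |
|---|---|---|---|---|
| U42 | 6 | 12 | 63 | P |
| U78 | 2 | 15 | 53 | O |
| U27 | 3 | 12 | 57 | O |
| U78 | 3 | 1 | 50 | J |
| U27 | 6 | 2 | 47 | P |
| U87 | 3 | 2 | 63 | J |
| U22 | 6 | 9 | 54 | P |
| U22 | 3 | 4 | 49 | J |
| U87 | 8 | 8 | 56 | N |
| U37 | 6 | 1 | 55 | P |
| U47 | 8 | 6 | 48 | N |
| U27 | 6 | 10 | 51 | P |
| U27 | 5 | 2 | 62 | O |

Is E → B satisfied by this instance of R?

No

E=P: 5 rows → B = 6, 6, 6, 6, 6 ✓
E=O: 3 rows → B takes values {2, 3, 5} — violation
E=J: 3 rows → B = 3, 3, 3 ✓
E=N: 2 rows → B = 8, 8 ✓
Two rows agree on E but differ on B, so E → B does not hold.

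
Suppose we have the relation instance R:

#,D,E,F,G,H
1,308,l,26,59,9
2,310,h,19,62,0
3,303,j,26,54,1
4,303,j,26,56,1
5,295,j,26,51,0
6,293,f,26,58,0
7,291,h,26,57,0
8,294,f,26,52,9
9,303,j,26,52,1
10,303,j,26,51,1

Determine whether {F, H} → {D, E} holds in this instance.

(F=26, H=9): rows 1, 8 → {D,E} takes values {(308, l), (294, f)} — violation
(F=19, H=0): row 2 → {D,E} = (310, h) ✓
(F=26, H=1): rows 3, 4, 9, 10 → {D,E} = (303, j), (303, j), (303, j), (303, j) ✓
(F=26, H=0): rows 5, 6, 7 → {D,E} takes values {(295, j), (293, f), (291, h)} — violation
Two rows agree on {F, H} but differ on {D, E}, so {F, H} → {D, E} does not hold.

No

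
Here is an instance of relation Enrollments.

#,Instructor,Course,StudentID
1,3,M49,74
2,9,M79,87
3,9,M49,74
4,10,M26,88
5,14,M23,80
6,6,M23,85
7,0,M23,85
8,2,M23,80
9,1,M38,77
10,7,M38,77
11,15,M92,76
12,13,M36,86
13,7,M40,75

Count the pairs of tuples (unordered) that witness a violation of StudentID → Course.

StudentID=74: all 2 rows agree on Course — 0 pairs.
StudentID=80: all 2 rows agree on Course — 0 pairs.
StudentID=85: all 2 rows agree on Course — 0 pairs.
StudentID=77: all 2 rows agree on Course — 0 pairs.

0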